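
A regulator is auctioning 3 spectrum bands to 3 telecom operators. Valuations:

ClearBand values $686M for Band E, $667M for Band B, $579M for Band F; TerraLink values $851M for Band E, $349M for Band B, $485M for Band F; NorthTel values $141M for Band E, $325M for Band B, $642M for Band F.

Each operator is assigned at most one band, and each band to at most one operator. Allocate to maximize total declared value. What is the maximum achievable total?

Maximum total: $2160M

Optimal: ClearBand→Band B ($667M), TerraLink→Band E ($851M), NorthTel→Band F ($642M) — total 667+851+642 = $2160M.
Row-greedy (each operator in turn takes its best remaining band) gives $1496M, worse by 664.
No other one-to-one assignment exceeds $2160M.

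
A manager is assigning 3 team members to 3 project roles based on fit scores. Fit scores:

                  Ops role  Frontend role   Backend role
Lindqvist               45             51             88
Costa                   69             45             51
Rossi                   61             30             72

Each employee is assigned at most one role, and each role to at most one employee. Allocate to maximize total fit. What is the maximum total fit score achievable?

This is a one-to-one assignment (maximum-weight bipartite matching).
Optimal: Lindqvist→Backend role (88 pts), Costa→Frontend role (45 pts), Rossi→Ops role (61 pts) — total 88+45+61 = 194 pts.
Column-greedy (each role in turn goes to its best remaining employee) gives 192 pts, worse by 2.
Next-best assignment: Lindqvist→Frontend role, Costa→Ops role, Rossi→Backend role = 192 pts.
Checked against all permutations: 194 pts is optimal.

Max total: 194 pts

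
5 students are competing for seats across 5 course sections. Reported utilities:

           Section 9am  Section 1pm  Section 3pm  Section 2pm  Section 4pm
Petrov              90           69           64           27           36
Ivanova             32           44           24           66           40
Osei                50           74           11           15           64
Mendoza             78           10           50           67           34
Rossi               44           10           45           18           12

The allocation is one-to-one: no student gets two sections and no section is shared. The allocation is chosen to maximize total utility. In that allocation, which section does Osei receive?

Optimal: Petrov→Section 1pm (69 points), Ivanova→Section 2pm (66 points), Osei→Section 4pm (64 points), Mendoza→Section 9am (78 points), Rossi→Section 3pm (45 points) — total 69+66+64+78+45 = 322 points.
Row-greedy (each student in turn takes its best remaining section) gives 292 points, worse by 30.
Osei's own top section is Section 1pm (74 points), but forcing Osei→Section 1pm and reassigning the rest optimally gives only 316 points — worse by 6.

Osei receives Section 4pm.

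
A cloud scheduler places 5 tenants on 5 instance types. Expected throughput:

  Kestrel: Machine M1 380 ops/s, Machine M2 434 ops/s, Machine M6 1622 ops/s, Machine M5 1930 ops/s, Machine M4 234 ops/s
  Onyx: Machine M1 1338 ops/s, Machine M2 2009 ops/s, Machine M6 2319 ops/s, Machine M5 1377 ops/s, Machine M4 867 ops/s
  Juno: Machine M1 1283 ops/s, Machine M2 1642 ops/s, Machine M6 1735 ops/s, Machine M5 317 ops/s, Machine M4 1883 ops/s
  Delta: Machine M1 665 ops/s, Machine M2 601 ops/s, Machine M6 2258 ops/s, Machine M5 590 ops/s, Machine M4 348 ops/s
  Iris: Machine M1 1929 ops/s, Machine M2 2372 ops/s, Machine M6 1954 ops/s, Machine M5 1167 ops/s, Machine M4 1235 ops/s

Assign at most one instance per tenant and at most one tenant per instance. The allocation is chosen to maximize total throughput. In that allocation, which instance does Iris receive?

This is a one-to-one assignment (maximum-weight bipartite matching).
Optimal: Kestrel→Machine M5 (1930 ops/s), Onyx→Machine M2 (2009 ops/s), Juno→Machine M4 (1883 ops/s), Delta→Machine M6 (2258 ops/s), Iris→Machine M1 (1929 ops/s) — total 1930+2009+1883+2258+1929 = 10009 ops/s.
Row-greedy (each tenant in turn takes its best remaining instance) gives 9169 ops/s, worse by 840.
Swapping Juno↔Kestrel (Juno→Machine M5 317 ops/s, Kestrel→Machine M4 234 ops/s) loses 3262.
Iris's own top instance is Machine M2 (2372 ops/s), but forcing Iris→Machine M2 and reassigning the rest optimally gives only 9781 ops/s — worse by 228.

Iris receives Machine M1.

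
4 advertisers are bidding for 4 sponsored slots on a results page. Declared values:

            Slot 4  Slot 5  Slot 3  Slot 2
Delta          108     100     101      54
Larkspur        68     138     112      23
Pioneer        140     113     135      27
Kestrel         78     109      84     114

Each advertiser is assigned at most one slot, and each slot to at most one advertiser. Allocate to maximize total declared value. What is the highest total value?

Maximum total: $495

Optimal: Delta→Slot 4 ($108), Larkspur→Slot 5 ($138), Pioneer→Slot 3 ($135), Kestrel→Slot 2 ($114) — total 108+138+135+114 = $495.
Column-greedy (each slot in turn goes to its best remaining advertiser) gives $493, worse by 2.
Swapping Larkspur↔Delta (Larkspur→Slot 4 $68, Delta→Slot 5 $100) loses 78.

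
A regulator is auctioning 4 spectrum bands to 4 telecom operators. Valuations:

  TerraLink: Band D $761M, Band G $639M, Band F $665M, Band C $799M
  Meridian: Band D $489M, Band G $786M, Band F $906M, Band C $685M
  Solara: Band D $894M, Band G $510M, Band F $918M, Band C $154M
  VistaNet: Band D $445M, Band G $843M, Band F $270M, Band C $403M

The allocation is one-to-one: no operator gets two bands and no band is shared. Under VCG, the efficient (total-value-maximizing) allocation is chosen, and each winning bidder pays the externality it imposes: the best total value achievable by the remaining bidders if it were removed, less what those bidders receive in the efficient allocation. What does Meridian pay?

Meridian pays $24M.

Efficient allocation: TerraLink→Band C ($799M), Meridian→Band F ($906M), Solara→Band D ($894M), VistaNet→Band G ($843M); total welfare W = $3442M.
Meridian receives Band F at value $906M, so the others get W − 906 = $2536M.
Without Meridian: best allocation of the remaining 3 bidders over all 4 bands is TerraLink→Band C ($799M), Solara→Band F ($918M), VistaNet→Band G ($843M), total $2560M.
VCG payment = (others' best without Meridian) − (others' welfare with Meridian) = 2560 − 2536 = $24M.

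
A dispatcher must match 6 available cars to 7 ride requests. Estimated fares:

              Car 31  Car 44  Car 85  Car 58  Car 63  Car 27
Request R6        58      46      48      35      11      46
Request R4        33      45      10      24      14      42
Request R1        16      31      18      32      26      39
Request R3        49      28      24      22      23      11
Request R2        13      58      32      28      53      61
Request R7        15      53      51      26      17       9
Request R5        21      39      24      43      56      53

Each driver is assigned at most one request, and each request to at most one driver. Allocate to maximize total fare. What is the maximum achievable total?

Optimal: Car 31→Request R6 ($58), Car 44→Request R4 ($45), Car 85→Request R7 ($51), Car 58→Request R1 ($32), Car 63→Request R5 ($56), Car 27→Request R2 ($61) — total 58+45+51+32+56+61 = $303.
Next-best assignment: Car 31→Request R3, Car 44→Request R7, Car 85→Request R6, Car 58→Request R1, Car 63→Request R5, Car 27→Request R2 = $299.

Max total: $303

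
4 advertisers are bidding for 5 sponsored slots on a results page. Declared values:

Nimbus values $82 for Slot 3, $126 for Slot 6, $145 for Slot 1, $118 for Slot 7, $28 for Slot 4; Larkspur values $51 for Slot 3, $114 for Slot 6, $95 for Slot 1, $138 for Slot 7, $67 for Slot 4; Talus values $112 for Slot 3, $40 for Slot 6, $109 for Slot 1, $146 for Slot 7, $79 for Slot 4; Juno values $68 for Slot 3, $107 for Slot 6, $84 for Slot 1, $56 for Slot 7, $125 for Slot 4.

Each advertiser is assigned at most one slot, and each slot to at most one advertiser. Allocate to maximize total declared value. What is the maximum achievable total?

Optimal: Nimbus→Slot 1 ($145), Larkspur→Slot 6 ($114), Talus→Slot 7 ($146), Juno→Slot 4 ($125) — total 145+114+146+125 = $530.
Next-best assignment: Nimbus→Slot 1, Larkspur→Slot 7, Talus→Slot 3, Juno→Slot 4 = $520.
Swapping Juno↔Talus (Juno→Slot 7 $56, Talus→Slot 4 $79) loses 136.

Max total: $530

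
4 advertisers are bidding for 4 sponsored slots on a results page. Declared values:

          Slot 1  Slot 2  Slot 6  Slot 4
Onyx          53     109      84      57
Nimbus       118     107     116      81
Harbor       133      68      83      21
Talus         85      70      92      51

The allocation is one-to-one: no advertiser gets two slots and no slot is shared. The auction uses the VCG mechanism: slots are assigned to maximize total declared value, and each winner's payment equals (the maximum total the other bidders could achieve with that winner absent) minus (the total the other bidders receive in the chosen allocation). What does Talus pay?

Efficient allocation: Onyx→Slot 2 ($109), Nimbus→Slot 4 ($81), Harbor→Slot 1 ($133), Talus→Slot 6 ($92); total welfare W = $415.
Talus receives Slot 6 at value $92, so the others get W − 92 = $323.
Without Talus: best allocation of the remaining 3 bidders over all 4 slots is Onyx→Slot 2 ($109), Nimbus→Slot 6 ($116), Harbor→Slot 1 ($133), total $358.
VCG payment = (others' best without Talus) − (others' welfare with Talus) = 358 − 323 = $35.

Talus pays $35.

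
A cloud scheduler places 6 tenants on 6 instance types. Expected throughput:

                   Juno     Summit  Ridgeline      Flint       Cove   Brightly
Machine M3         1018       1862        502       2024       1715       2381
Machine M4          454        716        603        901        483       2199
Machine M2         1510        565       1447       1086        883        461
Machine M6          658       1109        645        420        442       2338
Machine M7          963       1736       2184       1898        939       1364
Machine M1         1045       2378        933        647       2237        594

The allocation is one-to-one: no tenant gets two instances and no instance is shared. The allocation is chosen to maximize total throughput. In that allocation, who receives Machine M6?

Treat this as an assignment problem: match each tenant to one instance.
Optimal: Juno→Machine M2 (1510 ops/s), Summit→Machine M6 (1109 ops/s), Ridgeline→Machine M7 (2184 ops/s), Flint→Machine M3 (2024 ops/s), Cove→Machine M1 (2237 ops/s), Brightly→Machine M4 (2199 ops/s) — total 1510+1109+2184+2024+2237+2199 = 11263 ops/s.
Max-entry greedy (repeatedly take the single best remaining cell) gives 9796 ops/s, worse by 1467.
Next-best assignment: Juno→Machine M2, Summit→Machine M3, Ridgeline→Machine M7, Flint→Machine M4, Cove→Machine M1, Brightly→Machine M6 = 11032 ops/s.
Summit's own top instance is Machine M1 (2378 ops/s), but forcing Summit→Machine M1 and reassigning the rest optimally gives only 11026 ops/s — worse by 237.

Summit receives Machine M6.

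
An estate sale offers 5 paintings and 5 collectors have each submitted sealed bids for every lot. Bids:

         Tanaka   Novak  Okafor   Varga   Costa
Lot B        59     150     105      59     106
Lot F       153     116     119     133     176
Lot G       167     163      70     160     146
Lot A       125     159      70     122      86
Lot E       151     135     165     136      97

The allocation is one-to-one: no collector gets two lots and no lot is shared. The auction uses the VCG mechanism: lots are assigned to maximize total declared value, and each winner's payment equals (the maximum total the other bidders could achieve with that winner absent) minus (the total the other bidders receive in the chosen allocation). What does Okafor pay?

Okafor pays $31.

Efficient allocation: Tanaka→Lot G ($167), Novak→Lot B ($150), Okafor→Lot E ($165), Varga→Lot A ($122), Costa→Lot F ($176); total welfare W = $780.
Okafor receives Lot E at value $165, so the others get W − 165 = $615.
Without Okafor: best allocation of the remaining 4 bidders over all 5 lots is Tanaka→Lot E ($151), Novak→Lot A ($159), Varga→Lot G ($160), Costa→Lot F ($176), total $646.
VCG payment = (others' best without Okafor) − (others' welfare with Okafor) = 646 − 615 = $31.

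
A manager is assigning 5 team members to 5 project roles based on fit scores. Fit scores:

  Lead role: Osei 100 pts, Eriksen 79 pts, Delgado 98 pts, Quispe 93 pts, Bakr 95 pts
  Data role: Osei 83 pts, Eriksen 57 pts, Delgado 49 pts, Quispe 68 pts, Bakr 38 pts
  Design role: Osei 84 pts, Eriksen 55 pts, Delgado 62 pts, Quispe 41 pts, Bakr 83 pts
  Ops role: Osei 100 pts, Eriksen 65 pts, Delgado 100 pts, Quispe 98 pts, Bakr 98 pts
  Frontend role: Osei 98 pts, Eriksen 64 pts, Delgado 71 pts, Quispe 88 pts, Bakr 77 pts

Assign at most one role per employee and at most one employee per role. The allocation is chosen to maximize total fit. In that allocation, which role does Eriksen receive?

Optimal: Osei→Frontend role (98 pts), Eriksen→Data role (57 pts), Delgado→Lead role (98 pts), Quispe→Ops role (98 pts), Bakr→Design role (83 pts) — total 98+57+98+98+83 = 434 pts.
Next-best assignment: Osei→Data role, Eriksen→Lead role, Delgado→Ops role, Quispe→Frontend role, Bakr→Design role = 433 pts.
Eriksen's own top role is Lead role (79 pts), but forcing Eriksen→Lead role and reassigning the rest optimally gives only 433 pts — worse by 1.

Eriksen receives Data role.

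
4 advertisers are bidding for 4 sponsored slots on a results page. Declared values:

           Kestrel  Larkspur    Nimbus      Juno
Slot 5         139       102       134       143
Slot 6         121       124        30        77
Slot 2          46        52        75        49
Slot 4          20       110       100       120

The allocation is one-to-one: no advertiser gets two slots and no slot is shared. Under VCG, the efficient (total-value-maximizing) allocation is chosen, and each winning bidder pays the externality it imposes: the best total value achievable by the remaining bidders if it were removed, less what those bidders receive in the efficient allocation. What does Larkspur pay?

Efficient allocation: Kestrel→Slot 5 ($139), Larkspur→Slot 6 ($124), Nimbus→Slot 2 ($75), Juno→Slot 4 ($120); total welfare W = $458.
Larkspur receives Slot 6 at value $124, so the others get W − 124 = $334.
Without Larkspur: best allocation of the remaining 3 bidders over all 4 slots is Kestrel→Slot 6 ($121), Nimbus→Slot 5 ($134), Juno→Slot 4 ($120), total $375.
VCG payment = (others' best without Larkspur) − (others' welfare with Larkspur) = 375 − 334 = $41.

Larkspur pays $41.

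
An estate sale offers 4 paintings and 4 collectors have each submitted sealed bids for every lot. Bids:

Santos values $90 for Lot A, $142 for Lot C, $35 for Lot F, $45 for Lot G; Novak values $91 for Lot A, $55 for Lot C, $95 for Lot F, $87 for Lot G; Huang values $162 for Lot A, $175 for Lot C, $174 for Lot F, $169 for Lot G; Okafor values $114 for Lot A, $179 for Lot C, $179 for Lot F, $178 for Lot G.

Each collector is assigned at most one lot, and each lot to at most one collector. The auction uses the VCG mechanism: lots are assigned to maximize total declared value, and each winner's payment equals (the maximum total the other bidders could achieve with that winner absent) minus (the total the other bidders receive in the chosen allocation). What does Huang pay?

Efficient allocation: Santos→Lot C ($142), Novak→Lot A ($91), Huang→Lot F ($174), Okafor→Lot G ($178); total welfare W = $585.
Huang receives Lot F at value $174, so the others get W − 174 = $411.
Without Huang: best allocation of the remaining 3 bidders over all 4 lots is Santos→Lot C ($142), Novak→Lot F ($95), Okafor→Lot G ($178), total $415.
VCG payment = (others' best without Huang) − (others' welfare with Huang) = 415 − 411 = $4.

Huang pays $4.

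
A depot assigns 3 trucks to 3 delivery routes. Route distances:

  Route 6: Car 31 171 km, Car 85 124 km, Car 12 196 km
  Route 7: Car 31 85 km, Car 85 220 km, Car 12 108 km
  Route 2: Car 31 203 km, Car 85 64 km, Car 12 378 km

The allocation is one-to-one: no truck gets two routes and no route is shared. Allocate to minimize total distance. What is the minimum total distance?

Min total: 343 km

Treat this as an assignment problem: match each truck to one route.
Optimal: Car 31→Route 6 (171 km), Car 85→Route 2 (64 km), Car 12→Route 7 (108 km) — total 171+64+108 = 343 km.
Swapping Car 12↔Car 31 (Car 12→Route 6 196 km, Car 31→Route 7 85 km) adds 2.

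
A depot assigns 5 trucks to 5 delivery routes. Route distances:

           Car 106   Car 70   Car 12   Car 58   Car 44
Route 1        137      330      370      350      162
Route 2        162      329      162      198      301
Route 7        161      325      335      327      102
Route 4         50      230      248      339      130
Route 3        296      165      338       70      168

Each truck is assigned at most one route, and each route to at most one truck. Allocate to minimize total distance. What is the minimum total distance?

Min total: 701 km

Optimal: Car 106→Route 1 (137 km), Car 70→Route 4 (230 km), Car 12→Route 2 (162 km), Car 58→Route 3 (70 km), Car 44→Route 7 (102 km) — total 137+230+162+70+102 = 701 km.
Row-greedy (each truck in turn takes its cheapest remaining route) gives 866 km, worse by 165.
Checked against all permutations: 701 km is optimal.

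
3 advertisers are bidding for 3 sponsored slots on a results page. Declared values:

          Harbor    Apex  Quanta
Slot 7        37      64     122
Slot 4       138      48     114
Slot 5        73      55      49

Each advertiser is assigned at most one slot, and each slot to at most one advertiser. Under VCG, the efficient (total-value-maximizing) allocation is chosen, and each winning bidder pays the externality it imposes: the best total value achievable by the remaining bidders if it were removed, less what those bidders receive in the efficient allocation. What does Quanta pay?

Efficient allocation: Harbor→Slot 4 ($138), Apex→Slot 5 ($55), Quanta→Slot 7 ($122); total welfare W = $315.
Quanta receives Slot 7 at value $122, so the others get W − 122 = $193.
Without Quanta: best allocation of the remaining 2 bidders over all 3 slots is Harbor→Slot 4 ($138), Apex→Slot 7 ($64), total $202.
VCG payment = (others' best without Quanta) − (others' welfare with Quanta) = 202 − 193 = $9.

Quanta pays $9.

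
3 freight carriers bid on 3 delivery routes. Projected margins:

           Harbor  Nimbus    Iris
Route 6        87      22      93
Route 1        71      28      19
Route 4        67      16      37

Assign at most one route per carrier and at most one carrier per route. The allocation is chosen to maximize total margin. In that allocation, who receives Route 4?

Harbor receives Route 4.

This is the linear assignment problem.
Optimal: Harbor→Route 4 ($67k), Nimbus→Route 1 ($28k), Iris→Route 6 ($93k) — total 67+28+93 = $188k.
Max-entry greedy (repeatedly take the single best remaining cell) gives $180k, worse by 8.
Next-best assignment: Harbor→Route 1, Nimbus→Route 4, Iris→Route 6 = $180k.
Harbor's own top route is Route 6 ($87k), but forcing Harbor→Route 6 and reassigning the rest optimally gives only $152k — worse by 36.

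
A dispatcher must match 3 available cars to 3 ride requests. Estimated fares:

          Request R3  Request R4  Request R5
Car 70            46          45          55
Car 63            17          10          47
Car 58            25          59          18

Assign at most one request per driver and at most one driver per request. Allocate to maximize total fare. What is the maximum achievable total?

Treat this as an assignment problem: match each driver to one request.
Optimal: Car 70→Request R3 ($46), Car 63→Request R5 ($47), Car 58→Request R4 ($59) — total 46+47+59 = $152.
Row-greedy (each driver in turn takes its best remaining request) gives $131, worse by 21.

Max total: $152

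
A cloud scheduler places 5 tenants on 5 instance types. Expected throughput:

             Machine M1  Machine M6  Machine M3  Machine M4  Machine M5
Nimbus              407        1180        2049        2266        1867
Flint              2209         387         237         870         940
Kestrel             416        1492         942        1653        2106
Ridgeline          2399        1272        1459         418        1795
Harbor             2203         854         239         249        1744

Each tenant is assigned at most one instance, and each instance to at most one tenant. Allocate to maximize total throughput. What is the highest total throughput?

Optimal: Nimbus→Machine M4 (2266 ops/s), Flint→Machine M1 (2209 ops/s), Kestrel→Machine M6 (1492 ops/s), Ridgeline→Machine M3 (1459 ops/s), Harbor→Machine M5 (1744 ops/s) — total 2266+2209+1492+1459+1744 = 9170 ops/s.
Max-entry greedy (repeatedly take the single best remaining cell) gives 7862 ops/s, worse by 1308.
Swapping Nimbus↔Flint (Nimbus→Machine M1 407 ops/s, Flint→Machine M4 870 ops/s) loses 3198.

Maximum total: 9170 ops/s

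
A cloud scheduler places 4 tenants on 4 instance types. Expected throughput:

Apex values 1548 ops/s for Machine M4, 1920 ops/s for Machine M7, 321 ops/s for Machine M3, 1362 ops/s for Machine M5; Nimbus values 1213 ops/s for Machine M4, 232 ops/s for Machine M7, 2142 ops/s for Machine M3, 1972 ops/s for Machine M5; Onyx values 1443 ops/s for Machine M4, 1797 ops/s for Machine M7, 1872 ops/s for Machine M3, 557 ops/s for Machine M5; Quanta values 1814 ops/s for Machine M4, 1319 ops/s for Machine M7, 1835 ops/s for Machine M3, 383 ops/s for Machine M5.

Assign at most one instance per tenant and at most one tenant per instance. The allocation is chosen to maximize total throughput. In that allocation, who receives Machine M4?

This is a one-to-one assignment (maximum-weight bipartite matching).
Optimal: Apex→Machine M7 (1920 ops/s), Nimbus→Machine M5 (1972 ops/s), Onyx→Machine M3 (1872 ops/s), Quanta→Machine M4 (1814 ops/s) — total 1920+1972+1872+1814 = 7578 ops/s.
Max-entry greedy (repeatedly take the single best remaining cell) gives 6433 ops/s, worse by 1145.
Quanta's own top instance is Machine M3 (1835 ops/s), but forcing Quanta→Machine M3 and reassigning the rest optimally gives only 7170 ops/s — worse by 408.

Quanta receives Machine M4.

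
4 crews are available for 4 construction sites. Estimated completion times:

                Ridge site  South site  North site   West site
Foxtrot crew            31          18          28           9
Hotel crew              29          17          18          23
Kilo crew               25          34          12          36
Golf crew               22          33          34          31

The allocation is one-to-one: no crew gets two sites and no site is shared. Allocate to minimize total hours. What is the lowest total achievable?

Min total: 60 hours

Optimal: Foxtrot crew→West site (9 hours), Hotel crew→South site (17 hours), Kilo crew→North site (12 hours), Golf crew→Ridge site (22 hours) — total 9+17+12+22 = 60 hours.
Swapping Kilo crew↔Golf crew (Kilo crew→Ridge site 25 hours, Golf crew→North site 34 hours) adds 25.
Every other assignment is strictly worse.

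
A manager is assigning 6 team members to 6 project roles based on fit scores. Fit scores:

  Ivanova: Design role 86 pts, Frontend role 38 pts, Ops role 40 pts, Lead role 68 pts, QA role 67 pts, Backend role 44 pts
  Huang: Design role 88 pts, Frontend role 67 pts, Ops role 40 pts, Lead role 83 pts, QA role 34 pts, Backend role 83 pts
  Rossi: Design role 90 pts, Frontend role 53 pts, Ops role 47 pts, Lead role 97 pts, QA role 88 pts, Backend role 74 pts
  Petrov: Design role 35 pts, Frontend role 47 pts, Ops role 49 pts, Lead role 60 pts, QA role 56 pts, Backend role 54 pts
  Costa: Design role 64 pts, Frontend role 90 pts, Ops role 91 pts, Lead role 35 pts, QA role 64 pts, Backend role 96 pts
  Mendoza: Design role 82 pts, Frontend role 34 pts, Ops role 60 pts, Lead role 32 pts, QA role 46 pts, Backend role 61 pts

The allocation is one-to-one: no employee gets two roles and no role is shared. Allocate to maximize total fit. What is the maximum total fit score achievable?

Treat this as an assignment problem: match each employee to one role.
Optimal: Ivanova→Design role (86 pts), Huang→Backend role (83 pts), Rossi→Lead role (97 pts), Petrov→QA role (56 pts), Costa→Frontend role (90 pts), Mendoza→Ops role (60 pts) — total 86+83+97+56+90+60 = 472 pts.
Column-greedy (each role in turn goes to its best remaining employee) gives 444 pts, worse by 28.
Next-best assignment: Ivanova→QA role, Huang→Backend role, Rossi→Lead role, Petrov→Ops role, Costa→Frontend role, Mendoza→Design role = 468 pts.
Checked against all permutations: 472 pts is optimal.

Max total: 472 pts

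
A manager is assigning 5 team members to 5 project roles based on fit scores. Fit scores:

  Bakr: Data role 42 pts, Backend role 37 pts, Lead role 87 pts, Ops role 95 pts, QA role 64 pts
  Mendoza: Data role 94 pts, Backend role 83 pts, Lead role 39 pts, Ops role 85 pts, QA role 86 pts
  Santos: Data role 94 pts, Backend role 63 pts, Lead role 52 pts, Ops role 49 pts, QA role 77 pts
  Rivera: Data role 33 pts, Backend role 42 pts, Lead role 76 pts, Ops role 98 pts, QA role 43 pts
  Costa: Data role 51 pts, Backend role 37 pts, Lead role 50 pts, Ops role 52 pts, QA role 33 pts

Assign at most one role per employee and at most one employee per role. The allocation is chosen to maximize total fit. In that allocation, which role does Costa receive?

Costa receives Backend role.

This is a one-to-one assignment (maximum-weight bipartite matching).
Optimal: Bakr→Lead role (87 pts), Mendoza→QA role (86 pts), Santos→Data role (94 pts), Rivera→Ops role (98 pts), Costa→Backend role (37 pts) — total 87+86+94+98+37 = 402 pts.
Max-entry greedy (repeatedly take the single best remaining cell) gives 393 pts, worse by 9.
Costa's own top role is Ops role (52 pts), but forcing Costa→Ops role and reassigning the rest optimally gives only 369 pts — worse by 33.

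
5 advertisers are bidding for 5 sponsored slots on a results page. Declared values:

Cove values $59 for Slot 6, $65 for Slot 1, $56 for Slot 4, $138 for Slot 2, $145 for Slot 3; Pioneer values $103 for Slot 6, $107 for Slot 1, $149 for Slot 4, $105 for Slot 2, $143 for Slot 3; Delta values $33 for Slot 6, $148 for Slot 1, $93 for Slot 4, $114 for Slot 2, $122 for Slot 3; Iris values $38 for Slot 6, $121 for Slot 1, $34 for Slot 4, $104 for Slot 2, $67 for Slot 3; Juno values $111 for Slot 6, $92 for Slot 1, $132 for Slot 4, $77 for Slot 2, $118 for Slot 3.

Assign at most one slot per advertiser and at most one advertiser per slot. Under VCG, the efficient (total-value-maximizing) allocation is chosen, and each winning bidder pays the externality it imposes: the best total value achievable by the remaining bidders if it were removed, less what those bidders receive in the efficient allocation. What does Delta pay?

Delta pays $25.

Efficient allocation: Cove→Slot 3 ($145), Pioneer→Slot 4 ($149), Delta→Slot 1 ($148), Iris→Slot 2 ($104), Juno→Slot 6 ($111); total welfare W = $657.
Delta receives Slot 1 at value $148, so the others get W − 148 = $509.
Without Delta: best allocation of the remaining 4 bidders over all 5 slots is Cove→Slot 2 ($138), Pioneer→Slot 3 ($143), Iris→Slot 1 ($121), Juno→Slot 4 ($132), total $534.
VCG payment = (others' best without Delta) − (others' welfare with Delta) = 534 − 509 = $25.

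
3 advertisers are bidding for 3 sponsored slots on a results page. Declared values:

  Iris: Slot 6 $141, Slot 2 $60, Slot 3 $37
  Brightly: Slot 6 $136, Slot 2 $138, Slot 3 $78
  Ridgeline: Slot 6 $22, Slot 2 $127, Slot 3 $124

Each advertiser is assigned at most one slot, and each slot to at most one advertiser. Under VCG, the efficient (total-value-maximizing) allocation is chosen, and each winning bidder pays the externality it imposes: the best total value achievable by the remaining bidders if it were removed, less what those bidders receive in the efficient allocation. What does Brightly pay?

Efficient allocation: Iris→Slot 6 ($141), Brightly→Slot 2 ($138), Ridgeline→Slot 3 ($124); total welfare W = $403.
Brightly receives Slot 2 at value $138, so the others get W − 138 = $265.
Without Brightly: best allocation of the remaining 2 bidders over all 3 slots is Iris→Slot 6 ($141), Ridgeline→Slot 2 ($127), total $268.
VCG payment = (others' best without Brightly) − (others' welfare with Brightly) = 268 − 265 = $3.

Brightly pays $3.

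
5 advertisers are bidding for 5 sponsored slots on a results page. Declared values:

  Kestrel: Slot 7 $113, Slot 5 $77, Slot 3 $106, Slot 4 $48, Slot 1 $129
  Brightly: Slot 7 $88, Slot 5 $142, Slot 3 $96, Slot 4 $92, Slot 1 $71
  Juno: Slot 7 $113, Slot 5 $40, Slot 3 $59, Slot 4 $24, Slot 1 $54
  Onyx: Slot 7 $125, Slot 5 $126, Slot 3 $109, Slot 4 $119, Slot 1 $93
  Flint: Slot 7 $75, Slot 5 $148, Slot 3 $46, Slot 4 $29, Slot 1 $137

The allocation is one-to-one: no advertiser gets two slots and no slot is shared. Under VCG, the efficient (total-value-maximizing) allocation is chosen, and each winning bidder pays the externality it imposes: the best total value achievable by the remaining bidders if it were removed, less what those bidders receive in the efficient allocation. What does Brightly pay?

Brightly pays $34.

Efficient allocation: Kestrel→Slot 3 ($106), Brightly→Slot 5 ($142), Juno→Slot 7 ($113), Onyx→Slot 4 ($119), Flint→Slot 1 ($137); total welfare W = $617.
Brightly receives Slot 5 at value $142, so the others get W − 142 = $475.
Without Brightly: best allocation of the remaining 4 bidders over all 5 slots is Kestrel→Slot 1 ($129), Juno→Slot 7 ($113), Onyx→Slot 4 ($119), Flint→Slot 5 ($148), total $509.
VCG payment = (others' best without Brightly) − (others' welfare with Brightly) = 509 − 475 = $34.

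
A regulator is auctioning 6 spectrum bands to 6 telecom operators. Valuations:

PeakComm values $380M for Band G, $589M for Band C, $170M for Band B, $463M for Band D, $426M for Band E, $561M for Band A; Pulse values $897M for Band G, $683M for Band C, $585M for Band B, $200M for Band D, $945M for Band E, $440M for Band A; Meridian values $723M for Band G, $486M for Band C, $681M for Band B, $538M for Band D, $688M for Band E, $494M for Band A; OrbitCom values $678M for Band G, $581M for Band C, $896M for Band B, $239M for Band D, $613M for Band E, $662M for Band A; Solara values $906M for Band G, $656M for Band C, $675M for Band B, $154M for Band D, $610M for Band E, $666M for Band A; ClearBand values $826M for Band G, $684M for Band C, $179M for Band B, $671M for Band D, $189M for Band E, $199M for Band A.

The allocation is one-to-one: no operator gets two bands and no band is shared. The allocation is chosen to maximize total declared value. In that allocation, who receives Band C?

Optimal: PeakComm→Band A ($561M), Pulse→Band E ($945M), Meridian→Band D ($538M), OrbitCom→Band B ($896M), Solara→Band G ($906M), ClearBand→Band C ($684M) — total 561+945+538+896+906+684 = $4530M.
Row-greedy (each operator in turn takes its best remaining band) gives $4490M, worse by 40.
Next-best assignment: PeakComm→Band C, Pulse→Band E, Meridian→Band A, OrbitCom→Band B, Solara→Band G, ClearBand→Band D = $4501M.
ClearBand's own top band is Band G ($826M), but forcing ClearBand→Band G and reassigning the rest optimally gives only $4460M — worse by 70.

ClearBand receives Band C.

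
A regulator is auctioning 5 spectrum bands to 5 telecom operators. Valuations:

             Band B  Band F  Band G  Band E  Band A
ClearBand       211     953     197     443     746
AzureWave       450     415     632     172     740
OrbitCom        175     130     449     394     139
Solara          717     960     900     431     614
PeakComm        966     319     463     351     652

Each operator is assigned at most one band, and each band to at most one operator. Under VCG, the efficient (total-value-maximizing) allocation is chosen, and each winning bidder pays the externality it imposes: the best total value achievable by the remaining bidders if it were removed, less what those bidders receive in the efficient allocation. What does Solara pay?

Efficient allocation: ClearBand→Band F ($953M), AzureWave→Band A ($740M), OrbitCom→Band E ($394M), Solara→Band G ($900M), PeakComm→Band B ($966M); total welfare W = $3953M.
Solara receives Band G at value $900M, so the others get W − 900 = $3053M.
Without Solara: best allocation of the remaining 4 bidders over all 5 bands is ClearBand→Band F ($953M), AzureWave→Band A ($740M), OrbitCom→Band G ($449M), PeakComm→Band B ($966M), total $3108M.
VCG payment = (others' best without Solara) − (others' welfare with Solara) = 3108 − 3053 = $55M.

Solara pays $55M.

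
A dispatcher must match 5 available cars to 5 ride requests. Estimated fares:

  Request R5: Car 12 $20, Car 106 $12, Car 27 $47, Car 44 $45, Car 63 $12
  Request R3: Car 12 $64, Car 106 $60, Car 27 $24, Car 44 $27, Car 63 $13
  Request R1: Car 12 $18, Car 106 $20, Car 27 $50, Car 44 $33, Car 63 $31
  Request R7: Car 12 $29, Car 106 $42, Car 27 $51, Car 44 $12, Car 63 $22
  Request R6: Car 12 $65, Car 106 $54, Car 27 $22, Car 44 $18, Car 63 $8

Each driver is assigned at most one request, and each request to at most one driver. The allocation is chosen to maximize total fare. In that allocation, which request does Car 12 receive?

Optimal: Car 12→Request R6 ($65), Car 106→Request R3 ($60), Car 27→Request R7 ($51), Car 44→Request R5 ($45), Car 63→Request R1 ($31) — total 65+60+51+45+31 = $252.
Column-greedy (each request in turn goes to its best remaining driver) gives $194, worse by 58.
Checked against all permutations: $252 is optimal.

Car 12 receives Request R6.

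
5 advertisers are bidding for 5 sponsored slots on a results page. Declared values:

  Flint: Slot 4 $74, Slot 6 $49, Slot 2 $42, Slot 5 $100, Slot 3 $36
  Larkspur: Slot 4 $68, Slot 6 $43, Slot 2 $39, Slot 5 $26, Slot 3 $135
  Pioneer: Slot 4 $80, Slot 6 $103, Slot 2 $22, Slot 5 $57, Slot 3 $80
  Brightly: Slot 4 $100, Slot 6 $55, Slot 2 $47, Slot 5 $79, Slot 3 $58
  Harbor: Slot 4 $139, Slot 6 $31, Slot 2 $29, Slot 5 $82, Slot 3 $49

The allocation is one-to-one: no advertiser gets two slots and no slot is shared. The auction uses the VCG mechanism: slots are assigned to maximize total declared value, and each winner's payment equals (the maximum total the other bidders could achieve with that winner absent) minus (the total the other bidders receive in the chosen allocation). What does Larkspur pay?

Larkspur pays $11.

Efficient allocation: Flint→Slot 5 ($100), Larkspur→Slot 3 ($135), Pioneer→Slot 6 ($103), Brightly→Slot 2 ($47), Harbor→Slot 4 ($139); total welfare W = $524.
Larkspur receives Slot 3 at value $135, so the others get W − 135 = $389.
Without Larkspur: best allocation of the remaining 4 bidders over all 5 slots is Flint→Slot 5 ($100), Pioneer→Slot 6 ($103), Brightly→Slot 3 ($58), Harbor→Slot 4 ($139), total $400.
VCG payment = (others' best without Larkspur) − (others' welfare with Larkspur) = 400 − 389 = $11.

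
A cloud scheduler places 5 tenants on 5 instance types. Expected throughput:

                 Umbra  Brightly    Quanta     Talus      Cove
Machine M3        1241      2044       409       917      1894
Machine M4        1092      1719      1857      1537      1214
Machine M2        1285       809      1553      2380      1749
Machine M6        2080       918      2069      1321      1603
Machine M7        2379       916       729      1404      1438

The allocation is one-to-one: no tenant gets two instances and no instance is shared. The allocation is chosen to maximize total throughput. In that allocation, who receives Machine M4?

Brightly receives Machine M4.

This is the linear assignment problem.
Optimal: Umbra→Machine M7 (2379 ops/s), Brightly→Machine M4 (1719 ops/s), Quanta→Machine M6 (2069 ops/s), Talus→Machine M2 (2380 ops/s), Cove→Machine M3 (1894 ops/s) — total 2379+1719+2069+2380+1894 = 10441 ops/s.
Row-greedy (each tenant in turn takes its best remaining instance) gives 10086 ops/s, worse by 355.
Checked against all permutations: 10441 ops/s is optimal.
Brightly's own top instance is Machine M3 (2044 ops/s), but forcing Brightly→Machine M3 and reassigning the rest optimally gives only 10263 ops/s — worse by 178.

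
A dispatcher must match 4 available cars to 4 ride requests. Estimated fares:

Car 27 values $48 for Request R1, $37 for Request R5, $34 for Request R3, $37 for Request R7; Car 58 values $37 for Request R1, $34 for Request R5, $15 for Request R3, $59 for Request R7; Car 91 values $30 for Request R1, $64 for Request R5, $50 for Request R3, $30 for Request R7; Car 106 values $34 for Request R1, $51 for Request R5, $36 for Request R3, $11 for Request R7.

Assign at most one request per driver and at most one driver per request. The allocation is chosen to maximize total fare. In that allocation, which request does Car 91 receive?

Car 91 receives Request R3.

Optimal: Car 27→Request R1 ($48), Car 58→Request R7 ($59), Car 91→Request R3 ($50), Car 106→Request R5 ($51) — total 48+59+50+51 = $208.
Row-greedy (each driver in turn takes its best remaining request) gives $207, worse by 1.
Next-best assignment: Car 27→Request R1, Car 58→Request R7, Car 91→Request R5, Car 106→Request R3 = $207.
Checked against all permutations: $208 is optimal.
Car 91's own top request is Request R5 ($64), but forcing Car 91→Request R5 and reassigning the rest optimally gives only $207 — worse by 1.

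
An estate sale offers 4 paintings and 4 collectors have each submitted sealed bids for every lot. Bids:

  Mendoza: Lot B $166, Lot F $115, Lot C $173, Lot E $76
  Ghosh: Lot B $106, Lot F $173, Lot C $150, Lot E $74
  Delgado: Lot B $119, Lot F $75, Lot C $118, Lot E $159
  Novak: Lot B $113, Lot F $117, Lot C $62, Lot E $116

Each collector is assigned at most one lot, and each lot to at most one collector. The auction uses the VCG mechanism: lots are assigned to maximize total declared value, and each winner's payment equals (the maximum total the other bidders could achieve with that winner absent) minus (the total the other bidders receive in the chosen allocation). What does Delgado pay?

Delgado pays $3.

Efficient allocation: Mendoza→Lot C ($173), Ghosh→Lot F ($173), Delgado→Lot E ($159), Novak→Lot B ($113); total welfare W = $618.
Delgado receives Lot E at value $159, so the others get W − 159 = $459.
Without Delgado: best allocation of the remaining 3 bidders over all 4 lots is Mendoza→Lot C ($173), Ghosh→Lot F ($173), Novak→Lot E ($116), total $462.
VCG payment = (others' best without Delgado) − (others' welfare with Delgado) = 462 − 459 = $3.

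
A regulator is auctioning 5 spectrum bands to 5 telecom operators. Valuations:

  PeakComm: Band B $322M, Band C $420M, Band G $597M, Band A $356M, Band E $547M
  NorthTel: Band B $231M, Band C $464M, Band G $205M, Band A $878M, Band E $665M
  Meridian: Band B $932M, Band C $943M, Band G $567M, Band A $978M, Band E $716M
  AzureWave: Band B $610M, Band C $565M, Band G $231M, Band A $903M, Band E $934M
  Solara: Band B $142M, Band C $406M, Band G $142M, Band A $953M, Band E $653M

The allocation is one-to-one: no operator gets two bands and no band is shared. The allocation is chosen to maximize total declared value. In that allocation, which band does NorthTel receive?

NorthTel receives Band C.

This is the linear assignment problem.
Optimal: PeakComm→Band G ($597M), NorthTel→Band C ($464M), Meridian→Band B ($932M), AzureWave→Band E ($934M), Solara→Band A ($953M) — total 597+464+932+934+953 = $3880M.
Column-greedy (each band in turn goes to its best remaining operator) gives $3712M, worse by 168.
Every other assignment is strictly worse.
NorthTel's own top band is Band A ($878M), but forcing NorthTel→Band A and reassigning the rest optimally gives only $3747M — worse by 133.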